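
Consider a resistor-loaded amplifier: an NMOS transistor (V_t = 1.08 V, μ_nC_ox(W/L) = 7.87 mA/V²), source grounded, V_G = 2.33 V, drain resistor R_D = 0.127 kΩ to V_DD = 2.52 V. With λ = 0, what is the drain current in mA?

V_GS = V_G = 2.33 V, so V_ov = 2.33 − 1.08 = 1.25 V.
Assume saturation: I_D = ½ k_n V_ov² = 0.5 × 7.87 × 1.25² = 6.15 mA, giving V_DS = V_DD − I_D R_D = 2.52 − 6.15 × 0.127 = 1.74 V.
V_DS = 1.74 V ≥ V_ov = 1.25 V, confirming saturation.

I_D = 6.15 mA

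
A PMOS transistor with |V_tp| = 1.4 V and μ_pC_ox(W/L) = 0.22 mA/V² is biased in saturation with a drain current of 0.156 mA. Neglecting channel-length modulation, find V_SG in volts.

V_SG = 2.59 V

In saturation I_D = ½ k_p (V_SG − |V_tp|)², so V_SG − |V_tp| = √(2 I_D / k_p) = √(2 × 0.156 / 0.22) = 1.19 V.
V_SG = 1.4 + 1.19 = 2.59 V.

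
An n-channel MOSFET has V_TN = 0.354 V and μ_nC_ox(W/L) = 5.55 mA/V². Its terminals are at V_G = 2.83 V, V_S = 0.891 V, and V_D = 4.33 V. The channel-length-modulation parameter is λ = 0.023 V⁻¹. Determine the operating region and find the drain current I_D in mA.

Saturation; I_D = 7.52 mA

V_GS = V_G − V_S = 2.83 − 0.891 = 1.94 V; V_DS = V_D − V_S = 4.33 − 0.891 = 3.44 V.
V_ov = V_GS − V_TN = 1.94 − 0.354 = 1.58 V.
Since V_DS = 3.44 V ≥ V_ov = 1.58 V, the device is in saturation.
I_D = ½ k_n V_ov² (1 + λ V_DS) = 0.5 × 5.55 × 1.58² × (1 + 0.023 × 3.44) = 7.52 mA.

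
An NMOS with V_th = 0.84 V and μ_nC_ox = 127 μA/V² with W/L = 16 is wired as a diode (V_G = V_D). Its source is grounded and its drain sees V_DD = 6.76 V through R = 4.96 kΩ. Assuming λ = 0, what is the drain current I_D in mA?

With gate tied to drain, V_GS = V_DS ≥ V_GS − V_th, so the device is in saturation.
k_n = μ_nC_ox · (W/L) = 2.032 mA/V².
KCL at the drain: ½ k_n (V_GS − V_th)² = (V_DD − V_GS)/R.
Let x = V_GS − 0.84. Then 5.04 x² + x − 5.92 = 0, giving x = 0.989 V (positive root), so V_GS = 1.83 V.
I_D = (V_DD − V_GS)/R = (6.76 − 1.83) / 4.96 = 0.994 mA.

I_D = 0.994 mA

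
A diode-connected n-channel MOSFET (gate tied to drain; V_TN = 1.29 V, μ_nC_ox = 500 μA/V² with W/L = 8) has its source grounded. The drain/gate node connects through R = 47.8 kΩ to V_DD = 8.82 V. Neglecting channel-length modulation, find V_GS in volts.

With gate tied to drain, V_GS = V_DS ≥ V_GS − V_TN, so the device is in saturation.
k_n = μ_nC_ox · (W/L) = 4 mA/V².
KCL at the drain: ½ k_n (V_GS − V_TN)² = (V_DD − V_GS)/R.
Let x = V_GS − 1.29. Then 95.6 x² + x − 7.53 = 0, giving x = 0.275 V (positive root), so V_GS = 1.57 V.
I_D = (V_DD − V_GS)/R = (8.82 − 1.57) / 47.8 = 0.152 mA.

V_GS = 1.57 V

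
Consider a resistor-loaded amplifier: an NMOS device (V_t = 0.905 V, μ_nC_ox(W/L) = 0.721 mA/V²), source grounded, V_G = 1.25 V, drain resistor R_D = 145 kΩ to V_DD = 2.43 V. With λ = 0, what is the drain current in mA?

I_D = 0.0163 mA

V_GS = V_G = 1.25 V, so V_ov = 1.25 − 0.905 = 0.345 V.
Assume saturation: I_D = ½ k_n V_ov² = 0.5 × 0.721 × 0.345² = 0.0429 mA, giving V_DS = V_DD − I_D R_D = 2.43 − 0.0429 × 145 = -3.79 V.
But -3.79 V < V_ov = 0.345 V, so the device is actually in triode.
In triode I_D = k_n[V_ov V_DS − ½ V_DS²] and I_D = (V_DD − V_DS)/R_D. Equating: 52.3 V_DS² − 37.07 V_DS + 2.43 = 0, giving V_DS = 0.0731 V (the root below V_ov).
I_D = (2.43 − 0.0731) / 145 = 0.0163 mA.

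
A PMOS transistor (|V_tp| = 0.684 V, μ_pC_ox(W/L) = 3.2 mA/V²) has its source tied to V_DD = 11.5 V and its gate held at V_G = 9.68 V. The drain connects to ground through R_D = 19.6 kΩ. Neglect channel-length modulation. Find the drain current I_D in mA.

V_SG = V_DD − V_G = 11.5 − 9.68 = 1.82 V, so V_ov = 1.82 − 0.684 = 1.14 V.
Assume saturation: I_D = ½ k_p V_ov² = 0.5 × 3.2 × 1.14² = 2.06 mA, giving V_SD = V_DD − I_D R_D = 11.5 − 2.06 × 19.6 = -29 V.
But -29 V < V_ov = 1.14 V, so the device is actually in triode.
In triode I_D = k_p[V_ov V_SD − ½ V_SD²] and I_D = (V_DD − V_SD)/R_D. Equating: 31.4 V_SD² − 72.25 V_SD + 11.5 = 0, giving V_SD = 0.172 V (the root below V_ov).
I_D = (11.5 − 0.172) / 19.6 = 0.578 mA.

I_D = 0.578 mA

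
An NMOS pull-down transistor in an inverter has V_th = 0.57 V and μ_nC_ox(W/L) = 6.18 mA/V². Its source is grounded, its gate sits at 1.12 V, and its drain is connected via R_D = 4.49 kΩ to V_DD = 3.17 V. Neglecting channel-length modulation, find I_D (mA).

V_GS = V_G = 1.12 V, so V_ov = 1.12 − 0.57 = 0.55 V.
Assume saturation: I_D = ½ k_n V_ov² = 0.5 × 6.18 × 0.55² = 0.935 mA, giving V_DS = V_DD − I_D R_D = 3.17 − 0.935 × 4.49 = -1.03 V.
But -1.03 V < V_ov = 0.55 V, so the device is actually in triode.
In triode I_D = k_n[V_ov V_DS − ½ V_DS²] and I_D = (V_DD − V_DS)/R_D. Equating: 13.9 V_DS² − 16.26 V_DS + 3.17 = 0, giving V_DS = 0.247 V (the root below V_ov).
I_D = (3.17 − 0.247) / 4.49 = 0.651 mA.

I_D = 0.651 mA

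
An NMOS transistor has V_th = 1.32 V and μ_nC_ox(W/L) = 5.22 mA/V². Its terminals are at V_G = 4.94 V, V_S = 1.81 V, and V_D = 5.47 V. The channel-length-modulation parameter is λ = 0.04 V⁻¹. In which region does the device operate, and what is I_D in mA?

Saturation; I_D = 9.80 mA

V_GS = V_G − V_S = 4.94 − 1.81 = 3.13 V; V_DS = V_D − V_S = 5.47 − 1.81 = 3.66 V.
V_ov = V_GS − V_th = 3.13 − 1.32 = 1.81 V.
Since V_DS = 3.66 V ≥ V_ov = 1.81 V, the device is in saturation.
I_D = ½ k_n V_ov² (1 + λ V_DS) = 0.5 × 5.22 × 1.81² × (1 + 0.04 × 3.66) = 9.8 mA.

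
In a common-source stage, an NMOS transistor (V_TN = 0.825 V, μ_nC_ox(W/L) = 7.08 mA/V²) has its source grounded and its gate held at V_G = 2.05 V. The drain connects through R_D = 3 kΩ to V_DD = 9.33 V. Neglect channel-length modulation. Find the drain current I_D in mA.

V_GS = V_G = 2.05 V, so V_ov = 2.05 − 0.825 = 1.22 V.
Assume saturation: I_D = ½ k_n V_ov² = 0.5 × 7.08 × 1.22² = 5.31 mA, giving V_DS = V_DD − I_D R_D = 9.33 − 5.31 × 3 = -6.61 V.
But -6.61 V < V_ov = 1.22 V, so the device is actually in triode.
In triode I_D = k_n[V_ov V_DS − ½ V_DS²] and I_D = (V_DD − V_DS)/R_D. Equating: 10.6 V_DS² − 27.02 V_DS + 9.33 = 0, giving V_DS = 0.412 V (the root below V_ov).
I_D = (9.33 − 0.412) / 3 = 2.97 mA.

I_D = 2.97 mA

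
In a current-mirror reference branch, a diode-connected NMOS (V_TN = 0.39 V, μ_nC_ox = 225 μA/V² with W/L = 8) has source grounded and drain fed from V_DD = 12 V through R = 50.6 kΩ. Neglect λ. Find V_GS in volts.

With gate tied to drain, V_GS = V_DS ≥ V_GS − V_TN, so the device is in saturation.
k_n = μ_nC_ox · (W/L) = 1.8 mA/V².
KCL at the drain: ½ k_n (V_GS − V_TN)² = (V_DD − V_GS)/R.
Let x = V_GS − 0.39. Then 45.5 x² + x − 11.61 = 0, giving x = 0.494 V (positive root), so V_GS = 0.884 V.
I_D = (V_DD − V_GS)/R = (12 − 0.884) / 50.6 = 0.22 mA.

V_GS = 0.884 V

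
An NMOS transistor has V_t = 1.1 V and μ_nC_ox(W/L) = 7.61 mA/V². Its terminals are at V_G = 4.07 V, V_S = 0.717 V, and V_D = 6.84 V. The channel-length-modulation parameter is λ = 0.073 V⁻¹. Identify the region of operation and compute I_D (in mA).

V_GS = V_G − V_S = 4.07 − 0.717 = 3.35 V; V_DS = V_D − V_S = 6.84 − 0.717 = 6.12 V.
V_ov = V_GS − V_t = 3.35 − 1.1 = 2.25 V.
Since V_DS = 6.12 V ≥ V_ov = 2.25 V, the device is in saturation.
I_D = ½ k_n V_ov² (1 + λ V_DS) = 0.5 × 7.61 × 2.25² × (1 + 0.073 × 6.12) = 27.9 mA.

Saturation; I_D = 27.9 mA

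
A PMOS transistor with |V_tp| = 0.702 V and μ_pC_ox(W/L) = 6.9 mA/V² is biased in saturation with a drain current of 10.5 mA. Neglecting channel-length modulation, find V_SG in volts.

V_SG = 2.45 V

In saturation I_D = ½ k_p (V_SG − |V_tp|)², so V_SG − |V_tp| = √(2 I_D / k_p) = √(2 × 10.5 / 6.9) = 1.74 V.
V_SG = 0.702 + 1.74 = 2.45 V.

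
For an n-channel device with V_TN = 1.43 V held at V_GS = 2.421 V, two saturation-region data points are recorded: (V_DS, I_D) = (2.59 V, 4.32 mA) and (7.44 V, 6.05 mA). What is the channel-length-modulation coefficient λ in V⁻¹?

λ = 0.105 V⁻¹

With V_GS fixed, I_D ∝ (1 + λ V_DS) in saturation, so I_D2/I_D1 = (1 + λ V_DS2)/(1 + λ V_DS1).
6.05/4.32 = 1.4 = (1 + 7.44 λ)/(1 + 2.59 λ).
Solving: λ (I_D1 V_DS2 − I_D2 V_DS1) = I_D2 − I_D1, so λ = (6.05 − 4.32) / (4.32 × 7.44 − 6.05 × 2.59) = 1.73 / 16.5 = 0.105 V⁻¹.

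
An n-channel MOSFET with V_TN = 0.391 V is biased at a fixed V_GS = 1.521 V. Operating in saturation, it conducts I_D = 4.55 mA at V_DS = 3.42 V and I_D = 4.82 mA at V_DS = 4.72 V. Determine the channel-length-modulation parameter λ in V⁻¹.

λ = 0.0541 V⁻¹

With V_GS fixed, I_D ∝ (1 + λ V_DS) in saturation, so I_D2/I_D1 = (1 + λ V_DS2)/(1 + λ V_DS1).
4.82/4.55 = 1.059 = (1 + 4.72 λ)/(1 + 3.42 λ).
Solving: λ (I_D1 V_DS2 − I_D2 V_DS1) = I_D2 − I_D1, so λ = (4.82 − 4.55) / (4.55 × 4.72 − 4.82 × 3.42) = 0.27 / 4.99 = 0.0541 V⁻¹.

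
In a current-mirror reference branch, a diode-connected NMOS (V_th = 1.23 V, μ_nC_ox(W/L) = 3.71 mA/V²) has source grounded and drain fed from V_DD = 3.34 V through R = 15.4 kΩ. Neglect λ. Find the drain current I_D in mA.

I_D = 0.120 mA

With gate tied to drain, V_GS = V_DS ≥ V_GS − V_th, so the device is in saturation.
KCL at the drain: ½ k_n (V_GS − V_th)² = (V_DD − V_GS)/R.
Let x = V_GS − 1.23. Then 28.6 x² + x − 2.11 = 0, giving x = 0.255 V (positive root), so V_GS = 1.48 V.
I_D = (V_DD − V_GS)/R = (3.34 − 1.48) / 15.4 = 0.12 mA.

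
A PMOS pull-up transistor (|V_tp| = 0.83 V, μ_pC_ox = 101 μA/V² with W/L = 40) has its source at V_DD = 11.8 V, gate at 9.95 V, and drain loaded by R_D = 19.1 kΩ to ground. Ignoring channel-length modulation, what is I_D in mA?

I_D = 0.609 mA

V_SG = V_DD − V_G = 11.8 − 9.95 = 1.85 V, so V_ov = 1.85 − 0.83 = 1.02 V.
k_p = μ_pC_ox · (W/L) = 4.04 mA/V².
Assume saturation: I_D = ½ k_p V_ov² = 0.5 × 4.04 × 1.02² = 2.1 mA, giving V_SD = V_DD − I_D R_D = 11.8 − 2.1 × 19.1 = -28.3 V.
But -28.3 V < V_ov = 1.02 V, so the device is actually in triode.
In triode I_D = k_p[V_ov V_SD − ½ V_SD²] and I_D = (V_DD − V_SD)/R_D. Equating: 38.6 V_SD² − 79.71 V_SD + 11.8 = 0, giving V_SD = 0.161 V (the root below V_ov).
I_D = (11.8 − 0.161) / 19.1 = 0.609 mA.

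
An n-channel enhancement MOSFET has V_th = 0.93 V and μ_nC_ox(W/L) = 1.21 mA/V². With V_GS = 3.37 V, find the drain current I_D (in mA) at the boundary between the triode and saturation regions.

I_D = 3.60 mA

At the boundary V_DS = V_ov = V_GS − V_th = 3.37 − 0.93 = 2.44 V.
I_D = ½ k_n V_ov² = 0.5 × 1.21 × 2.44² = 3.6 mA.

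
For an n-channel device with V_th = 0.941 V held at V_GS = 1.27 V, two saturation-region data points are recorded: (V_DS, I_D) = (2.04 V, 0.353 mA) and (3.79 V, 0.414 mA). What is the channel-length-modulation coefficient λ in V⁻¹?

With V_GS fixed, I_D ∝ (1 + λ V_DS) in saturation, so I_D2/I_D1 = (1 + λ V_DS2)/(1 + λ V_DS1).
0.414/0.353 = 1.173 = (1 + 3.79 λ)/(1 + 2.04 λ).
Solving: λ (I_D1 V_DS2 − I_D2 V_DS1) = I_D2 − I_D1, so λ = (0.414 − 0.353) / (0.353 × 3.79 − 0.414 × 2.04) = 0.061 / 0.493 = 0.124 V⁻¹.

λ = 0.124 V⁻¹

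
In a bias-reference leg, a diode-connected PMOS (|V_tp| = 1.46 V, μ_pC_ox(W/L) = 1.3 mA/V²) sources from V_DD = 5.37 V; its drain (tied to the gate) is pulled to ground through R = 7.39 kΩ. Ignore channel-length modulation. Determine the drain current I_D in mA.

I_D = 0.420 mA

With gate tied to drain, V_SG = V_SD ≥ V_SG − |V_tp|, so the device is in saturation.
KCL at the drain: ½ k_p (V_SG − |V_tp|)² = (V_DD − V_SG)/R.
Let x = V_SG − 1.46. Then 4.8 x² + x − 3.91 = 0, giving x = 0.804 V (positive root), so V_SG = 2.26 V.
I_D = (V_DD − V_SG)/R = (5.37 − 2.26) / 7.39 = 0.42 mA.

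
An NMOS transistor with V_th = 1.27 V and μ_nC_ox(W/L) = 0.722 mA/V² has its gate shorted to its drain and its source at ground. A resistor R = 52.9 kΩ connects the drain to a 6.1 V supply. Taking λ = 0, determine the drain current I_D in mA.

With gate tied to drain, V_GS = V_DS ≥ V_GS − V_th, so the device is in saturation.
KCL at the drain: ½ k_n (V_GS − V_th)² = (V_DD − V_GS)/R.
Let x = V_GS − 1.27. Then 19.1 x² + x − 4.83 = 0, giving x = 0.477 V (positive root), so V_GS = 1.75 V.
I_D = (V_DD − V_GS)/R = (6.1 − 1.75) / 52.9 = 0.0823 mA.

I_D = 0.0823 mA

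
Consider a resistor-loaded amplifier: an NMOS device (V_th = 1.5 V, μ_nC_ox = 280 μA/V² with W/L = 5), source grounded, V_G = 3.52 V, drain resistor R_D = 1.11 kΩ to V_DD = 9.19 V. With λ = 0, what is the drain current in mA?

I_D = 2.86 mA

V_GS = V_G = 3.52 V, so V_ov = 3.52 − 1.5 = 2.02 V.
k_n = μ_nC_ox · (W/L) = 1.4 mA/V².
Assume saturation: I_D = ½ k_n V_ov² = 0.5 × 1.4 × 2.02² = 2.86 mA, giving V_DS = V_DD − I_D R_D = 9.19 − 2.86 × 1.11 = 6.02 V.
V_DS = 6.02 V ≥ V_ov = 2.02 V, confirming saturation.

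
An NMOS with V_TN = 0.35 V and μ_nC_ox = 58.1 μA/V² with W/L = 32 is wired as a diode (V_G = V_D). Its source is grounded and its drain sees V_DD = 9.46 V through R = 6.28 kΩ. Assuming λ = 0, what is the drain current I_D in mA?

With gate tied to drain, V_GS = V_DS ≥ V_GS − V_TN, so the device is in saturation.
k_n = μ_nC_ox · (W/L) = 1.859 mA/V².
KCL at the drain: ½ k_n (V_GS − V_TN)² = (V_DD − V_GS)/R.
Let x = V_GS − 0.35. Then 5.84 x² + x − 9.11 = 0, giving x = 1.17 V (positive root), so V_GS = 1.52 V.
I_D = (V_DD − V_GS)/R = (9.46 − 1.52) / 6.28 = 1.26 mA.

I_D = 1.26 mA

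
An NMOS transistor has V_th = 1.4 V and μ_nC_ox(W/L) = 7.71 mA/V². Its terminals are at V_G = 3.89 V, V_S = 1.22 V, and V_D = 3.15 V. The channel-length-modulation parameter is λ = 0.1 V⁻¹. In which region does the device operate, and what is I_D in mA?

Saturation; I_D = 7.42 mA

V_GS = V_G − V_S = 3.89 − 1.22 = 2.67 V; V_DS = V_D − V_S = 3.15 − 1.22 = 1.93 V.
V_ov = V_GS − V_th = 2.67 − 1.4 = 1.27 V.
Since V_DS = 1.93 V ≥ V_ov = 1.27 V, the device is in saturation.
I_D = ½ k_n V_ov² (1 + λ V_DS) = 0.5 × 7.71 × 1.27² × (1 + 0.1 × 1.93) = 7.42 mA.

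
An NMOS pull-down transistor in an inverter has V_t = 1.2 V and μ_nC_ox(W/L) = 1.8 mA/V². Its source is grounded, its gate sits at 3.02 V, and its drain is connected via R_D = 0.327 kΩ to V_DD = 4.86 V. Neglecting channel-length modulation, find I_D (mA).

V_GS = V_G = 3.02 V, so V_ov = 3.02 − 1.2 = 1.82 V.
Assume saturation: I_D = ½ k_n V_ov² = 0.5 × 1.8 × 1.82² = 2.98 mA, giving V_DS = V_DD − I_D R_D = 4.86 − 2.98 × 0.327 = 3.89 V.
V_DS = 3.89 V ≥ V_ov = 1.82 V, confirming saturation.

I_D = 2.98 mA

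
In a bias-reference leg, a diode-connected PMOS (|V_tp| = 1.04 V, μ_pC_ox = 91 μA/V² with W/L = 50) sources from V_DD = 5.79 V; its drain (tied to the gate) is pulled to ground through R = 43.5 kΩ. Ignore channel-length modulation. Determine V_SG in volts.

With gate tied to drain, V_SG = V_SD ≥ V_SG − |V_tp|, so the device is in saturation.
k_p = μ_pC_ox · (W/L) = 4.55 mA/V².
KCL at the drain: ½ k_p (V_SG − |V_tp|)² = (V_DD − V_SG)/R.
Let x = V_SG − 1.04. Then 99 x² + x − 4.75 = 0, giving x = 0.214 V (positive root), so V_SG = 1.25 V.
I_D = (V_DD − V_SG)/R = (5.79 − 1.25) / 43.5 = 0.104 mA.

V_SG = 1.25 V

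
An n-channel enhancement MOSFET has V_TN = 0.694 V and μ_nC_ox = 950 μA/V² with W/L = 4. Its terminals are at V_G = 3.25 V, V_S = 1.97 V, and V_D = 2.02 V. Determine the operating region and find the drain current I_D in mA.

V_GS = V_G − V_S = 3.25 − 1.97 = 1.28 V; V_DS = V_D − V_S = 2.02 − 1.97 = 0.05 V.
k_n = μ_nC_ox · (W/L) = 3.8 mA/V².
V_ov = V_GS − V_TN = 1.28 − 0.694 = 0.586 V.
Since V_DS = 0.05 V < V_ov = 0.586 V, the device is in the triode region.
I_D = k_n [V_ov · V_DS − ½ V_DS²] = 3.8 × [0.586 × 0.05 − 0.5 × 0.05²] = 0.107 mA.

Triode; I_D = 0.107 mA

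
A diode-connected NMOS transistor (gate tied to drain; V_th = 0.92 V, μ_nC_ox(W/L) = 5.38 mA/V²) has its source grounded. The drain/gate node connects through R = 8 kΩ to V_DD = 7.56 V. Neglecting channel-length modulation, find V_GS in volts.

V_GS = 1.45 V

With gate tied to drain, V_GS = V_DS ≥ V_GS − V_th, so the device is in saturation.
KCL at the drain: ½ k_n (V_GS − V_th)² = (V_DD − V_GS)/R.
Let x = V_GS − 0.92. Then 21.5 x² + x − 6.64 = 0, giving x = 0.533 V (positive root), so V_GS = 1.45 V.
I_D = (V_DD − V_GS)/R = (7.56 − 1.45) / 8 = 0.763 mA.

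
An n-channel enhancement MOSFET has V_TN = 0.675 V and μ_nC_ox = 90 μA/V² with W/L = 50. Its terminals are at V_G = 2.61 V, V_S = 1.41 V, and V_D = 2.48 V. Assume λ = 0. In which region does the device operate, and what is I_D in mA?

V_GS = V_G − V_S = 2.61 − 1.41 = 1.2 V; V_DS = V_D − V_S = 2.48 − 1.41 = 1.07 V.
k_n = μ_nC_ox · (W/L) = 4.5 mA/V².
V_ov = V_GS − V_TN = 1.2 − 0.675 = 0.525 V.
Since V_DS = 1.07 V ≥ V_ov = 0.525 V, the device is in saturation.
I_D = ½ k_n V_ov² = 0.5 × 4.5 × 0.525² = 0.62 mA.

Saturation; I_D = 0.620 mA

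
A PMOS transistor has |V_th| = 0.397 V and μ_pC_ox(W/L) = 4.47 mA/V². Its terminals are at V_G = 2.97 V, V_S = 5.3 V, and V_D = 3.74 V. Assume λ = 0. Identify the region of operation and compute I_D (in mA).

Triode; I_D = 8.04 mA

V_SG = V_S − V_G = 5.3 − 2.97 = 2.33 V; V_SD = V_S − V_D = 5.3 − 3.74 = 1.56 V.
V_ov = V_SG − |V_th| = 2.33 − 0.397 = 1.93 V.
Since V_SD = 1.56 V < V_ov = 1.93 V, the device is in the triode region.
I_D = k_p [V_ov · V_SD − ½ V_SD²] = 4.47 × [1.93 × 1.56 − 0.5 × 1.56²] = 8.04 mA.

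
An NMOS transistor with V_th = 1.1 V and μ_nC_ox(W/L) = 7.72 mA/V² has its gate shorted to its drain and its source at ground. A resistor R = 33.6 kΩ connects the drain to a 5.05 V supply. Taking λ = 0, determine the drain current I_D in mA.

With gate tied to drain, V_GS = V_DS ≥ V_GS − V_th, so the device is in saturation.
KCL at the drain: ½ k_n (V_GS − V_th)² = (V_DD − V_GS)/R.
Let x = V_GS − 1.1. Then 130 x² + x − 3.95 = 0, giving x = 0.171 V (positive root), so V_GS = 1.27 V.
I_D = (V_DD − V_GS)/R = (5.05 − 1.27) / 33.6 = 0.112 mA.

I_D = 0.112 mA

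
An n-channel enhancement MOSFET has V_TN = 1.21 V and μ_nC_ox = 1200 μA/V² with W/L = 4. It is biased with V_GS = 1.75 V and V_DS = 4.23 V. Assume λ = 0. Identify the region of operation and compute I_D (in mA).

k_n = μ_nC_ox · (W/L) = 4.8 mA/V².
V_ov = V_GS − V_TN = 1.75 − 1.21 = 0.54 V.
Since V_DS = 4.23 V ≥ V_ov = 0.54 V, the device is in saturation.
I_D = ½ k_n V_ov² = 0.5 × 4.8 × 0.54² = 0.7 mA.

Saturation; I_D = 0.700 mA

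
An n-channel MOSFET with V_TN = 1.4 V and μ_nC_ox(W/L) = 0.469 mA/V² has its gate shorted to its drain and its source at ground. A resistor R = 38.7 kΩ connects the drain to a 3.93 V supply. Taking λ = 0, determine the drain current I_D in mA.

With gate tied to drain, V_GS = V_DS ≥ V_GS − V_TN, so the device is in saturation.
KCL at the drain: ½ k_n (V_GS − V_TN)² = (V_DD − V_GS)/R.
Let x = V_GS − 1.4. Then 9.08 x² + x − 2.53 = 0, giving x = 0.476 V (positive root), so V_GS = 1.88 V.
I_D = (V_DD − V_GS)/R = (3.93 − 1.88) / 38.7 = 0.0531 mA.

I_D = 0.0531 mA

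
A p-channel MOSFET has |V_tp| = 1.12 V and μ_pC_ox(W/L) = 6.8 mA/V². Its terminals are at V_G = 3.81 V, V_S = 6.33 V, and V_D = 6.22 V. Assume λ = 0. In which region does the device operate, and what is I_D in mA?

Triode; I_D = 1.01 mA

V_SG = V_S − V_G = 6.33 − 3.81 = 2.52 V; V_SD = V_S − V_D = 6.33 − 6.22 = 0.11 V.
V_ov = V_SG − |V_tp| = 2.52 − 1.12 = 1.4 V.
Since V_SD = 0.11 V < V_ov = 1.4 V, the device is in the triode region.
I_D = k_p [V_ov · V_SD − ½ V_SD²] = 6.8 × [1.4 × 0.11 − 0.5 × 0.11²] = 1.01 mA.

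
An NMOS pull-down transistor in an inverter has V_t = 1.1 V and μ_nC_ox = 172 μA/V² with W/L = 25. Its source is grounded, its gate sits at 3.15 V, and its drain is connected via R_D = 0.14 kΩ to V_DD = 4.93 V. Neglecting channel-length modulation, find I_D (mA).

V_GS = V_G = 3.15 V, so V_ov = 3.15 − 1.1 = 2.05 V.
k_n = μ_nC_ox · (W/L) = 4.3 mA/V².
Assume saturation: I_D = ½ k_n V_ov² = 0.5 × 4.3 × 2.05² = 9.04 mA, giving V_DS = V_DD − I_D R_D = 4.93 − 9.04 × 0.14 = 3.67 V.
V_DS = 3.67 V ≥ V_ov = 2.05 V, confirming saturation.

I_D = 9.04 mA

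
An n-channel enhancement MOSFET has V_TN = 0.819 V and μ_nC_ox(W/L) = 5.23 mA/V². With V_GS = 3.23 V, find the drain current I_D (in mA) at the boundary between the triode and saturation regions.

At the boundary V_DS = V_ov = V_GS − V_TN = 3.23 − 0.819 = 2.41 V.
I_D = ½ k_n V_ov² = 0.5 × 5.23 × 2.41² = 15.2 mA.

I_D = 15.2 mA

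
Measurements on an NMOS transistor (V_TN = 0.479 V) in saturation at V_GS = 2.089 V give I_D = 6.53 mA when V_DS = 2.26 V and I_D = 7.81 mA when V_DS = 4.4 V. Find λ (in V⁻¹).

With V_GS fixed, I_D ∝ (1 + λ V_DS) in saturation, so I_D2/I_D1 = (1 + λ V_DS2)/(1 + λ V_DS1).
7.81/6.53 = 1.196 = (1 + 4.4 λ)/(1 + 2.26 λ).
Solving: λ (I_D1 V_DS2 − I_D2 V_DS1) = I_D2 − I_D1, so λ = (7.81 − 6.53) / (6.53 × 4.4 − 7.81 × 2.26) = 1.28 / 11.1 = 0.116 V⁻¹.

λ = 0.116 V⁻¹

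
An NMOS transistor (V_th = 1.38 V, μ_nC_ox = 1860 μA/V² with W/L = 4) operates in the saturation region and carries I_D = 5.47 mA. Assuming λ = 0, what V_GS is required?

k_n = μ_nC_ox · (W/L) = 7.44 mA/V².
In saturation I_D = ½ k_n (V_GS − V_th)², so V_GS − V_th = √(2 I_D / k_n) = √(2 × 5.47 / 7.44) = 1.21 V.
V_GS = 1.38 + 1.21 = 2.59 V.

V_GS = 2.59 V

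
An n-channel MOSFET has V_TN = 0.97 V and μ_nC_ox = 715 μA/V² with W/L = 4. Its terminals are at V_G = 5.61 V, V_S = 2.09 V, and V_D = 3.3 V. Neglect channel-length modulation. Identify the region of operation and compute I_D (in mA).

V_GS = V_G − V_S = 5.61 − 2.09 = 3.52 V; V_DS = V_D − V_S = 3.3 − 2.09 = 1.21 V.
k_n = μ_nC_ox · (W/L) = 2.86 mA/V².
V_ov = V_GS − V_TN = 3.52 − 0.97 = 2.55 V.
Since V_DS = 1.21 V < V_ov = 2.55 V, the device is in the triode region.
I_D = k_n [V_ov · V_DS − ½ V_DS²] = 2.86 × [2.55 × 1.21 − 0.5 × 1.21²] = 6.73 mA.

Triode; I_D = 6.73 mA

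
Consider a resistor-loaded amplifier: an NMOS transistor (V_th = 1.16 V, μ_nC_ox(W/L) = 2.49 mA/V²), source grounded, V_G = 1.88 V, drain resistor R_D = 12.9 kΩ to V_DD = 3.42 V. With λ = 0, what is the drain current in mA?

I_D = 0.253 mA

V_GS = V_G = 1.88 V, so V_ov = 1.88 − 1.16 = 0.72 V.
Assume saturation: I_D = ½ k_n V_ov² = 0.5 × 2.49 × 0.72² = 0.645 mA, giving V_DS = V_DD − I_D R_D = 3.42 − 0.645 × 12.9 = -4.91 V.
But -4.91 V < V_ov = 0.72 V, so the device is actually in triode.
In triode I_D = k_n[V_ov V_DS − ½ V_DS²] and I_D = (V_DD − V_DS)/R_D. Equating: 16.1 V_DS² − 24.13 V_DS + 3.42 = 0, giving V_DS = 0.158 V (the root below V_ov).
I_D = (3.42 − 0.158) / 12.9 = 0.253 mA.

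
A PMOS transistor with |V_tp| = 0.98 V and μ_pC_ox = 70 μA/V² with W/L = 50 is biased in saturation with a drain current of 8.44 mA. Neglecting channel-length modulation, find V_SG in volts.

V_SG = 3.18 V

k_p = μ_pC_ox · (W/L) = 3.5 mA/V².
In saturation I_D = ½ k_p (V_SG − |V_tp|)², so V_SG − |V_tp| = √(2 I_D / k_p) = √(2 × 8.44 / 3.5) = 2.2 V.
V_SG = 0.98 + 2.2 = 3.18 V.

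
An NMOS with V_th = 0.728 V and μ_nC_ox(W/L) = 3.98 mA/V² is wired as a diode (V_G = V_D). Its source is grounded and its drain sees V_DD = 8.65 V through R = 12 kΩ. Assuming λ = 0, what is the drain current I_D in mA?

With gate tied to drain, V_GS = V_DS ≥ V_GS − V_th, so the device is in saturation.
KCL at the drain: ½ k_n (V_GS − V_th)² = (V_DD − V_GS)/R.
Let x = V_GS − 0.728. Then 23.9 x² + x − 7.922 = 0, giving x = 0.555 V (positive root), so V_GS = 1.28 V.
I_D = (V_DD − V_GS)/R = (8.65 − 1.28) / 12 = 0.614 mA.

I_D = 0.614 mA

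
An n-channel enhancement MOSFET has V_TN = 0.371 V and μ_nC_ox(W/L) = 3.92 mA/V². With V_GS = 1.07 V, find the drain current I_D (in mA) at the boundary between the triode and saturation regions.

At the boundary V_DS = V_ov = V_GS − V_TN = 1.07 − 0.371 = 0.699 V.
I_D = ½ k_n V_ov² = 0.5 × 3.92 × 0.699² = 0.958 mA.

I_D = 0.958 mA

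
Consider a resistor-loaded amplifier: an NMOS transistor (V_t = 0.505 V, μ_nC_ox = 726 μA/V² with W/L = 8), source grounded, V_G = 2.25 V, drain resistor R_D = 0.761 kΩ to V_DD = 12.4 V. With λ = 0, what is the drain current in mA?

I_D = 8.84 mA

V_GS = V_G = 2.25 V, so V_ov = 2.25 − 0.505 = 1.75 V.
k_n = μ_nC_ox · (W/L) = 5.808 mA/V².
Assume saturation: I_D = ½ k_n V_ov² = 0.5 × 5.808 × 1.75² = 8.84 mA, giving V_DS = V_DD − I_D R_D = 12.4 − 8.84 × 0.761 = 5.67 V.
V_DS = 5.67 V ≥ V_ov = 1.75 V, confirming saturation.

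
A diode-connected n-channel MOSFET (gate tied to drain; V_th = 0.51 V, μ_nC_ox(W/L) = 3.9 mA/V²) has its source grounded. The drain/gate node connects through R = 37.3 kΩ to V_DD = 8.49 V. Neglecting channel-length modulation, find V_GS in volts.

With gate tied to drain, V_GS = V_DS ≥ V_GS − V_th, so the device is in saturation.
KCL at the drain: ½ k_n (V_GS − V_th)² = (V_DD − V_GS)/R.
Let x = V_GS − 0.51. Then 72.7 x² + x − 7.98 = 0, giving x = 0.324 V (positive root), so V_GS = 0.834 V.
I_D = (V_DD − V_GS)/R = (8.49 − 0.834) / 37.3 = 0.205 mA.

V_GS = 0.834 V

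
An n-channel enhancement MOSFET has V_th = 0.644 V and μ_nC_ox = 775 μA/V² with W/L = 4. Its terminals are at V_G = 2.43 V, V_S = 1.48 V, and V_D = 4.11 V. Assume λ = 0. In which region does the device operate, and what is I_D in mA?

Saturation; I_D = 0.145 mA

V_GS = V_G − V_S = 2.43 − 1.48 = 0.95 V; V_DS = V_D − V_S = 4.11 − 1.48 = 2.63 V.
k_n = μ_nC_ox · (W/L) = 3.1 mA/V².
V_ov = V_GS − V_th = 0.95 − 0.644 = 0.306 V.
Since V_DS = 2.63 V ≥ V_ov = 0.306 V, the device is in saturation.
I_D = ½ k_n V_ov² = 0.5 × 3.1 × 0.306² = 0.145 mA.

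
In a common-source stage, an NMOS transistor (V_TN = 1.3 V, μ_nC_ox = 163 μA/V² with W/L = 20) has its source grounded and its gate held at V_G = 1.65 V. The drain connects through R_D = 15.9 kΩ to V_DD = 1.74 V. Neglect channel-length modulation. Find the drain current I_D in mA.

I_D = 0.103 mA

V_GS = V_G = 1.65 V, so V_ov = 1.65 − 1.3 = 0.35 V.
k_n = μ_nC_ox · (W/L) = 3.26 mA/V².
Assume saturation: I_D = ½ k_n V_ov² = 0.5 × 3.26 × 0.35² = 0.2 mA, giving V_DS = V_DD − I_D R_D = 1.74 − 0.2 × 15.9 = -1.43 V.
But -1.43 V < V_ov = 0.35 V, so the device is actually in triode.
In triode I_D = k_n[V_ov V_DS − ½ V_DS²] and I_D = (V_DD − V_DS)/R_D. Equating: 25.9 V_DS² − 19.14 V_DS + 1.74 = 0, giving V_DS = 0.106 V (the root below V_ov).
I_D = (1.74 − 0.106) / 15.9 = 0.103 mA.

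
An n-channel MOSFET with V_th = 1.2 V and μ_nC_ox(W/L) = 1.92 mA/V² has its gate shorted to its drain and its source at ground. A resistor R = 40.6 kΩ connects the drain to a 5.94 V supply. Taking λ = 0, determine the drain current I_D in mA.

I_D = 0.108 mA

With gate tied to drain, V_GS = V_DS ≥ V_GS − V_th, so the device is in saturation.
KCL at the drain: ½ k_n (V_GS − V_th)² = (V_DD − V_GS)/R.
Let x = V_GS − 1.2. Then 39 x² + x − 4.74 = 0, giving x = 0.336 V (positive root), so V_GS = 1.54 V.
I_D = (V_DD − V_GS)/R = (5.94 − 1.54) / 40.6 = 0.108 mA.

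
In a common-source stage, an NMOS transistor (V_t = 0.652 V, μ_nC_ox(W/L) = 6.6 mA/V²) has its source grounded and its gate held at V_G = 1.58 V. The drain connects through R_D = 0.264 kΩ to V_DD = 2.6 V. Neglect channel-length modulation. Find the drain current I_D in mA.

I_D = 2.84 mA

V_GS = V_G = 1.58 V, so V_ov = 1.58 − 0.652 = 0.928 V.
Assume saturation: I_D = ½ k_n V_ov² = 0.5 × 6.6 × 0.928² = 2.84 mA, giving V_DS = V_DD − I_D R_D = 2.6 − 2.84 × 0.264 = 1.85 V.
V_DS = 1.85 V ≥ V_ov = 0.928 V, confirming saturation.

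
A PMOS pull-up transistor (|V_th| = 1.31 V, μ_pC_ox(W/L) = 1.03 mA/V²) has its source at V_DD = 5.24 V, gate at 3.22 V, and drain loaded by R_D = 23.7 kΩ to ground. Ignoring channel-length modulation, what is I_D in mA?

I_D = 0.205 mA

V_SG = V_DD − V_G = 5.24 − 3.22 = 2.02 V, so V_ov = 2.02 − 1.31 = 0.71 V.
Assume saturation: I_D = ½ k_p V_ov² = 0.5 × 1.03 × 0.71² = 0.26 mA, giving V_SD = V_DD − I_D R_D = 5.24 − 0.26 × 23.7 = -0.913 V.
But -0.913 V < V_ov = 0.71 V, so the device is actually in triode.
In triode I_D = k_p[V_ov V_SD − ½ V_SD²] and I_D = (V_DD − V_SD)/R_D. Equating: 12.2 V_SD² − 18.33 V_SD + 5.24 = 0, giving V_SD = 0.384 V (the root below V_ov).
I_D = (5.24 − 0.384) / 23.7 = 0.205 mA.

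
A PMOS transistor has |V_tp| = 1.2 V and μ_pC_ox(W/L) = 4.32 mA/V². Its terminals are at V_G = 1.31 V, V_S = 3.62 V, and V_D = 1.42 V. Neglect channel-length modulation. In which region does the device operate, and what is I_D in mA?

V_SG = V_S − V_G = 3.62 − 1.31 = 2.31 V; V_SD = V_S − V_D = 3.62 − 1.42 = 2.2 V.
V_ov = V_SG − |V_tp| = 2.31 − 1.2 = 1.11 V.
Since V_SD = 2.2 V ≥ V_ov = 1.11 V, the device is in saturation.
I_D = ½ k_p V_ov² = 0.5 × 4.32 × 1.11² = 2.66 mA.

Saturation; I_D = 2.66 mA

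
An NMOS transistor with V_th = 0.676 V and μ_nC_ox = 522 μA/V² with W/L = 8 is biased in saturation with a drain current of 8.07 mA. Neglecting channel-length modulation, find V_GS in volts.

V_GS = 2.64 V

k_n = μ_nC_ox · (W/L) = 4.176 mA/V².
In saturation I_D = ½ k_n (V_GS − V_th)², so V_GS − V_th = √(2 I_D / k_n) = √(2 × 8.07 / 4.176) = 1.97 V.
V_GS = 0.676 + 1.97 = 2.64 V.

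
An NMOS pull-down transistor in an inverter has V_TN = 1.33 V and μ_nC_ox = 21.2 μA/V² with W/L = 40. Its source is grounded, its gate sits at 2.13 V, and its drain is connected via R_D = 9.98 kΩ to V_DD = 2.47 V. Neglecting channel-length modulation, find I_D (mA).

I_D = 0.207 mA

V_GS = V_G = 2.13 V, so V_ov = 2.13 − 1.33 = 0.8 V.
k_n = μ_nC_ox · (W/L) = 0.848 mA/V².
Assume saturation: I_D = ½ k_n V_ov² = 0.5 × 0.848 × 0.8² = 0.271 mA, giving V_DS = V_DD − I_D R_D = 2.47 − 0.271 × 9.98 = -0.238 V.
But -0.238 V < V_ov = 0.8 V, so the device is actually in triode.
In triode I_D = k_n[V_ov V_DS − ½ V_DS²] and I_D = (V_DD − V_DS)/R_D. Equating: 4.23 V_DS² − 7.77 V_DS + 2.47 = 0, giving V_DS = 0.409 V (the root below V_ov).
I_D = (2.47 − 0.409) / 9.98 = 0.207 mA.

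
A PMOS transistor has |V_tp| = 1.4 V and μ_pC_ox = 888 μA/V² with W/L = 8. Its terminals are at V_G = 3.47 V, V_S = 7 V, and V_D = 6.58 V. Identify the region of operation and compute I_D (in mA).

Triode; I_D = 5.73 mA

V_SG = V_S − V_G = 7 − 3.47 = 3.53 V; V_SD = V_S − V_D = 7 − 6.58 = 0.42 V.
k_p = μ_pC_ox · (W/L) = 7.104 mA/V².
V_ov = V_SG − |V_tp| = 3.53 − 1.4 = 2.13 V.
Since V_SD = 0.42 V < V_ov = 2.13 V, the device is in the triode region.
I_D = k_p [V_ov · V_SD − ½ V_SD²] = 7.104 × [2.13 × 0.42 − 0.5 × 0.42²] = 5.73 mA.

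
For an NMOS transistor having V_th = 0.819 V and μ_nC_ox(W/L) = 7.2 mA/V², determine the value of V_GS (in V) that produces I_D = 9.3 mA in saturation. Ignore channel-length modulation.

V_GS = 2.43 V

In saturation I_D = ½ k_n (V_GS − V_th)², so V_GS − V_th = √(2 I_D / k_n) = √(2 × 9.3 / 7.2) = 1.61 V.
V_GS = 0.819 + 1.61 = 2.43 V.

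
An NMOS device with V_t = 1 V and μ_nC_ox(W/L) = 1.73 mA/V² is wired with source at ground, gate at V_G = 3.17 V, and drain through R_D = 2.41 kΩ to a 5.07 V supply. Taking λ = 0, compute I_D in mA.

V_GS = V_G = 3.17 V, so V_ov = 3.17 − 1 = 2.17 V.
Assume saturation: I_D = ½ k_n V_ov² = 0.5 × 1.73 × 2.17² = 4.07 mA, giving V_DS = V_DD − I_D R_D = 5.07 − 4.07 × 2.41 = -4.75 V.
But -4.75 V < V_ov = 2.17 V, so the device is actually in triode.
In triode I_D = k_n[V_ov V_DS − ½ V_DS²] and I_D = (V_DD − V_DS)/R_D. Equating: 2.08 V_DS² − 10.05 V_DS + 5.07 = 0, giving V_DS = 0.573 V (the root below V_ov).
I_D = (5.07 − 0.573) / 2.41 = 1.87 mA.

I_D = 1.87 mA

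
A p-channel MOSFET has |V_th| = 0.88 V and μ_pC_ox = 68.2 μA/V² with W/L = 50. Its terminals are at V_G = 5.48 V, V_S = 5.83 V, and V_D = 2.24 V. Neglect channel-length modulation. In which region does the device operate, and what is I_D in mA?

Cutoff; I_D = 0 mA

V_SG = V_S − V_G = 5.83 − 5.48 = 0.35 V; V_SD = V_S − V_D = 5.83 − 2.24 = 3.59 V.
V_SG = 0.35 V < |V_th| = 0.88 V, so the transistor is in cutoff.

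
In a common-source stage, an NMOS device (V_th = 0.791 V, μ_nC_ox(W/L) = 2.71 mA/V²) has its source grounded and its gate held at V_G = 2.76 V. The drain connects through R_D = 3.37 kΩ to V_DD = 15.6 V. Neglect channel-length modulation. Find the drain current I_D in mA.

I_D = 4.29 mA

V_GS = V_G = 2.76 V, so V_ov = 2.76 − 0.791 = 1.97 V.
Assume saturation: I_D = ½ k_n V_ov² = 0.5 × 2.71 × 1.97² = 5.25 mA, giving V_DS = V_DD − I_D R_D = 15.6 − 5.25 × 3.37 = -2.1 V.
But -2.1 V < V_ov = 1.97 V, so the device is actually in triode.
In triode I_D = k_n[V_ov V_DS − ½ V_DS²] and I_D = (V_DD − V_DS)/R_D. Equating: 4.57 V_DS² − 18.98 V_DS + 15.6 = 0, giving V_DS = 1.13 V (the root below V_ov).
I_D = (15.6 − 1.13) / 3.37 = 4.29 mA.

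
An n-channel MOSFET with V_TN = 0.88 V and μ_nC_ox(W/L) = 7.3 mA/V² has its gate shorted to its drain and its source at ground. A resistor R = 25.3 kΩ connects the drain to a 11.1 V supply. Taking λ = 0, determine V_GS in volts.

V_GS = 1.21 V

With gate tied to drain, V_GS = V_DS ≥ V_GS − V_TN, so the device is in saturation.
KCL at the drain: ½ k_n (V_GS − V_TN)² = (V_DD − V_GS)/R.
Let x = V_GS − 0.88. Then 92.3 x² + x − 10.22 = 0, giving x = 0.327 V (positive root), so V_GS = 1.21 V.
I_D = (V_DD − V_GS)/R = (11.1 − 1.21) / 25.3 = 0.391 mA.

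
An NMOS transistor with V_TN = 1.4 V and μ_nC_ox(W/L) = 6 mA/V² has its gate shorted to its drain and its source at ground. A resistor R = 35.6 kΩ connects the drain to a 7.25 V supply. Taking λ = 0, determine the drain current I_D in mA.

I_D = 0.158 mA

With gate tied to drain, V_GS = V_DS ≥ V_GS − V_TN, so the device is in saturation.
KCL at the drain: ½ k_n (V_GS − V_TN)² = (V_DD − V_GS)/R.
Let x = V_GS − 1.4. Then 107 x² + x − 5.85 = 0, giving x = 0.229 V (positive root), so V_GS = 1.63 V.
I_D = (V_DD − V_GS)/R = (7.25 − 1.63) / 35.6 = 0.158 mA.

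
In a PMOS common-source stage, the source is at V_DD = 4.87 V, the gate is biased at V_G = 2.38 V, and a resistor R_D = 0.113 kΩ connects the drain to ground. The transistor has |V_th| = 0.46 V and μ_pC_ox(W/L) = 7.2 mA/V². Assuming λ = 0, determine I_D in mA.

I_D = 14.8 mA

V_SG = V_DD − V_G = 4.87 − 2.38 = 2.49 V, so V_ov = 2.49 − 0.46 = 2.03 V.
Assume saturation: I_D = ½ k_p V_ov² = 0.5 × 7.2 × 2.03² = 14.8 mA, giving V_SD = V_DD − I_D R_D = 4.87 − 14.8 × 0.113 = 3.19 V.
V_SD = 3.19 V ≥ V_ov = 2.03 V, confirming saturation.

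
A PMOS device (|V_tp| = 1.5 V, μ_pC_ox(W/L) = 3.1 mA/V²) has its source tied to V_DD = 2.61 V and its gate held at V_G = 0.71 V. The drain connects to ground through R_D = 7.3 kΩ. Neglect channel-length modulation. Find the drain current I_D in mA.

I_D = 0.248 mA

V_SG = V_DD − V_G = 2.61 − 0.71 = 1.9 V, so V_ov = 1.9 − 1.5 = 0.4 V.
Assume saturation: I_D = ½ k_p V_ov² = 0.5 × 3.1 × 0.4² = 0.248 mA, giving V_SD = V_DD − I_D R_D = 2.61 − 0.248 × 7.3 = 0.8 V.
V_SD = 0.8 V ≥ V_ov = 0.4 V, confirming saturation.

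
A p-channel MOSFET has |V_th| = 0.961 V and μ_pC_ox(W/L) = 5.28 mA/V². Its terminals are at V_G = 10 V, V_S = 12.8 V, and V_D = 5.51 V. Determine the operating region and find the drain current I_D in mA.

Saturation; I_D = 8.93 mA

V_SG = V_S − V_G = 12.8 − 10 = 2.8 V; V_SD = V_S − V_D = 12.8 − 5.51 = 7.29 V.
V_ov = V_SG − |V_th| = 2.8 − 0.961 = 1.84 V.
Since V_SD = 7.29 V ≥ V_ov = 1.84 V, the device is in saturation.
I_D = ½ k_p V_ov² = 0.5 × 5.28 × 1.84² = 8.93 mA.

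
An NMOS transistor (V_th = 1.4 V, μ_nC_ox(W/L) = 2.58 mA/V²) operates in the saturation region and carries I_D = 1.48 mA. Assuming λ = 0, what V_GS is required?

V_GS = 2.47 V

In saturation I_D = ½ k_n (V_GS − V_th)², so V_GS − V_th = √(2 I_D / k_n) = √(2 × 1.48 / 2.58) = 1.07 V.
V_GS = 1.4 + 1.07 = 2.47 V.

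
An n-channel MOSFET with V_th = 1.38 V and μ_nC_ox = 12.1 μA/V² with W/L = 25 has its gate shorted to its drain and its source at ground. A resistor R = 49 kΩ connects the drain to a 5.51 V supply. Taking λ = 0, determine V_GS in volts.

V_GS = 2.06 V

With gate tied to drain, V_GS = V_DS ≥ V_GS − V_th, so the device is in saturation.
k_n = μ_nC_ox · (W/L) = 0.3025 mA/V².
KCL at the drain: ½ k_n (V_GS − V_th)² = (V_DD − V_GS)/R.
Let x = V_GS − 1.38. Then 7.41 x² + x − 4.13 = 0, giving x = 0.682 V (positive root), so V_GS = 2.06 V.
I_D = (V_DD − V_GS)/R = (5.51 − 2.06) / 49 = 0.0704 mA.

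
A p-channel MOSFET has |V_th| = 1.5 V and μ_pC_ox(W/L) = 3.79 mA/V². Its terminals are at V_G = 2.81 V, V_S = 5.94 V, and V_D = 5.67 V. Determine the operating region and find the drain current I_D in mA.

V_SG = V_S − V_G = 5.94 − 2.81 = 3.13 V; V_SD = V_S − V_D = 5.94 − 5.67 = 0.27 V.
V_ov = V_SG − |V_th| = 3.13 − 1.5 = 1.63 V.
Since V_SD = 0.27 V < V_ov = 1.63 V, the device is in the triode region.
I_D = k_p [V_ov · V_SD − ½ V_SD²] = 3.79 × [1.63 × 0.27 − 0.5 × 0.27²] = 1.53 mA.

Triode; I_D = 1.53 mA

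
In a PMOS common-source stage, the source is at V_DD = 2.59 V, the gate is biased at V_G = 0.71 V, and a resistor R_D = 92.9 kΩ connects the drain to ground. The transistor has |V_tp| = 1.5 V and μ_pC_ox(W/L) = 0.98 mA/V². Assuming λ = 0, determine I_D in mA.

I_D = 0.0270 mA

V_SG = V_DD − V_G = 2.59 − 0.71 = 1.88 V, so V_ov = 1.88 − 1.5 = 0.38 V.
Assume saturation: I_D = ½ k_p V_ov² = 0.5 × 0.98 × 0.38² = 0.0708 mA, giving V_SD = V_DD − I_D R_D = 2.59 − 0.0708 × 92.9 = -3.98 V.
But -3.98 V < V_ov = 0.38 V, so the device is actually in triode.
In triode I_D = k_p[V_ov V_SD − ½ V_SD²] and I_D = (V_DD − V_SD)/R_D. Equating: 45.5 V_SD² − 35.6 V_SD + 2.59 = 0, giving V_SD = 0.0812 V (the root below V_ov).
I_D = (2.59 − 0.0812) / 92.9 = 0.027 mA.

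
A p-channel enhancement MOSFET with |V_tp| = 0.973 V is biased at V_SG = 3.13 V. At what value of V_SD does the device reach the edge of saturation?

The boundary between triode and saturation is V_SD = V_SG − |V_tp| = V_ov.
V_ov = 3.13 − 0.973 = 2.16 V.

V_SD,sat = 2.16 V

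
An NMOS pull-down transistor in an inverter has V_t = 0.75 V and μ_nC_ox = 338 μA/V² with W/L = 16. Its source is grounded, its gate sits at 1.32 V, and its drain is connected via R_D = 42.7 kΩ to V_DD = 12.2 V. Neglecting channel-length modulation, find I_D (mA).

V_GS = V_G = 1.32 V, so V_ov = 1.32 − 0.75 = 0.57 V.
k_n = μ_nC_ox · (W/L) = 5.408 mA/V².
Assume saturation: I_D = ½ k_n V_ov² = 0.5 × 5.408 × 0.57² = 0.879 mA, giving V_DS = V_DD − I_D R_D = 12.2 − 0.879 × 42.7 = -25.3 V.
But -25.3 V < V_ov = 0.57 V, so the device is actually in triode.
In triode I_D = k_n[V_ov V_DS − ½ V_DS²] and I_D = (V_DD − V_DS)/R_D. Equating: 115 V_DS² − 132.6 V_DS + 12.2 = 0, giving V_DS = 0.101 V (the root below V_ov).
I_D = (12.2 − 0.101) / 42.7 = 0.283 mA.

I_D = 0.283 mA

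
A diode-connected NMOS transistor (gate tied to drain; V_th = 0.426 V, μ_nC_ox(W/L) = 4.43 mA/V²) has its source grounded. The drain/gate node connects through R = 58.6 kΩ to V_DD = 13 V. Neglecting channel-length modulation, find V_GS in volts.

With gate tied to drain, V_GS = V_DS ≥ V_GS − V_th, so the device is in saturation.
KCL at the drain: ½ k_n (V_GS − V_th)² = (V_DD − V_GS)/R.
Let x = V_GS − 0.426. Then 130 x² + x − 12.57 = 0, giving x = 0.307 V (positive root), so V_GS = 0.733 V.
I_D = (V_DD − V_GS)/R = (13 − 0.733) / 58.6 = 0.209 mA.

V_GS = 0.733 V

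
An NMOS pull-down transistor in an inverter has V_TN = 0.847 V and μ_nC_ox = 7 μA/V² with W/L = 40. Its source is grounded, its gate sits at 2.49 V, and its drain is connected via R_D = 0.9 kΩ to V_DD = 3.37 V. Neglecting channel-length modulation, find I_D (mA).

I_D = 0.378 mA

V_GS = V_G = 2.49 V, so V_ov = 2.49 − 0.847 = 1.64 V.
k_n = μ_nC_ox · (W/L) = 0.28 mA/V².
Assume saturation: I_D = ½ k_n V_ov² = 0.5 × 0.28 × 1.64² = 0.378 mA, giving V_DS = V_DD − I_D R_D = 3.37 − 0.378 × 0.9 = 3.03 V.
V_DS = 3.03 V ≥ V_ov = 1.64 V, confirming saturation.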